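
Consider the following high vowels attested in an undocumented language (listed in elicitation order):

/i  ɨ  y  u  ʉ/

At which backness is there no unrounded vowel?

Unrounded: /i/ (front), /ɨ/ (central).
Rounded: /y/ (front), /ʉ/ (central), /u/ (back).
Every backness has an unrounded member except back, where /ɯ/ would be expected.

back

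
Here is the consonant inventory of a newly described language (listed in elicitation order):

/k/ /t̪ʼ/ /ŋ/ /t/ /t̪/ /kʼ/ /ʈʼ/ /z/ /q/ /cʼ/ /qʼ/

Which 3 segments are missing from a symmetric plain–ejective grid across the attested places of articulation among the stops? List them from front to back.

place of articulation  plain     ejective
dental            t̪        t̪ʼ     
alveolar          t         —       
retroflex         —         ʈʼ      
palatal           —         cʼ      
velar             k         kʼ      
uvular            q         qʼ      
Gaps, from front to back: alveolar lacks ejective (/tʼ/); retroflex lacks plain (/ʈ/); palatal lacks plain (/c/).

/tʼ/, /ʈ/, /c/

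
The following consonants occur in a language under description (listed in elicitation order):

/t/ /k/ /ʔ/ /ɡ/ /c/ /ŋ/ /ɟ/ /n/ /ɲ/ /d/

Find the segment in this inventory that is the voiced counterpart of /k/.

/ɡ/

/k/ is a voiceless velar stop.
The voiced counterpart is a voiced velar stop — in this inventory, /ɡ/.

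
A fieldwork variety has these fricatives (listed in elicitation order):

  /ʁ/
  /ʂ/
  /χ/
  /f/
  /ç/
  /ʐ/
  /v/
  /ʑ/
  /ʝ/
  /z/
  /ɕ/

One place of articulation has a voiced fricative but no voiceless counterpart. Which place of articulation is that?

place of articulation  voiceless  voiced  
labiodental       f         v       
alveolar          —         z       
retroflex         ʂ         ʐ       
alveolo-palatal   ɕ         ʑ       
palatal           ç         ʝ       
uvular            χ         ʁ       
Every place of articulation has a voiceless member except alveolar, where /s/ would be expected.

alveolar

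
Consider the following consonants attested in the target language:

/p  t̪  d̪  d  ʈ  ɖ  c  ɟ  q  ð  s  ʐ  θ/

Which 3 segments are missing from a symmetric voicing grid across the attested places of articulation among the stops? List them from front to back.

/b/, /t/, /ɢ/

place of articulation  voiceless  voiced  
bilabial          p         —       
dental            t̪        d̪      
alveolar          —         d       
retroflex         ʈ         ɖ       
palatal           c         ɟ       
uvular            q         —       
Gaps, from front to back: bilabial lacks voiced (/b/); alveolar lacks voiceless (/t/); uvular lacks voiced (/ɢ/).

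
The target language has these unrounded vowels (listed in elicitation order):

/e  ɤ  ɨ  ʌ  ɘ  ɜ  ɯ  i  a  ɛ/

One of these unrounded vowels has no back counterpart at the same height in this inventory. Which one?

High: /i/ ~ /ɨ/ ~ /ɯ/
High-mid: /e/ ~ /ɘ/ ~ /ɤ/
Low-mid: /ɛ/ ~ /ɜ/ ~ /ʌ/
Low: only /a/ (front); no back partner.
So /a/ is the unpaired segment.

/a/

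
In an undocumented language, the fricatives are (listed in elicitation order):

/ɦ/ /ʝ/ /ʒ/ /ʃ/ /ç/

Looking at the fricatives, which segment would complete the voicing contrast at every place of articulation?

/h/

Voiceless: /ʃ/ (postalveolar), /ç/ (palatal).
Voiced: /ʒ/ (postalveolar), /ʝ/ (palatal), /ɦ/ (glottal).
The glottal row has no voiceless member, so the gap is the voiceless glottal fricative /h/.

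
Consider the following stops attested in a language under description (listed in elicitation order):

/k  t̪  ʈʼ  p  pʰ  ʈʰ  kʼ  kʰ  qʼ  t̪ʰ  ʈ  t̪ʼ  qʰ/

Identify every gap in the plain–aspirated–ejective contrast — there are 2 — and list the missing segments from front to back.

/pʼ/, /q/

bilabial: plain /p/, aspirated /pʰ/, ejective —.
dental: plain /t̪/, aspirated /t̪ʰ/, ejective /t̪ʼ/.
retroflex: plain /ʈ/, aspirated /ʈʰ/, ejective /ʈʼ/.
velar: plain /k/, aspirated /kʰ/, ejective /kʼ/.
uvular: plain —, aspirated /qʰ/, ejective /qʼ/.
Gaps, from front to back: bilabial lacks ejective (/pʼ/); uvular lacks plain (/q/).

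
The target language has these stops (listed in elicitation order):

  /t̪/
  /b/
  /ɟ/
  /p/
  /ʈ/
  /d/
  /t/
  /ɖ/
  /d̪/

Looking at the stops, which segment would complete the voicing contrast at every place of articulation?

/c/

Voiceless: /p/ (bilabial), /t̪/ (dental), /t/ (alveolar), /ʈ/ (retroflex).
Voiced: /b/ (bilabial), /d̪/ (dental), /d/ (alveolar), /ɖ/ (retroflex), /ɟ/ (palatal).
The palatal row has no voiceless member, so the gap is the voiceless palatal stop /c/.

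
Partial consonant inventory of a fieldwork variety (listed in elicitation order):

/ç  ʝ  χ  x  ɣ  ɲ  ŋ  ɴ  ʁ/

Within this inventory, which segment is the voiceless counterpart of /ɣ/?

/x/

/ɣ/ is a voiced velar fricative.
The voiceless counterpart is a voiceless velar fricative — in this inventory, /x/.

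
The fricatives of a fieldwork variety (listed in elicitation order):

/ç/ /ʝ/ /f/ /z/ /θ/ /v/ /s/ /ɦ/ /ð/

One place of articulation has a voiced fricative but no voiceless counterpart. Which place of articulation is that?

place of articulation  voiceless  voiced  
labiodental       f         v       
dental            θ         ð       
alveolar          s         z       
palatal           ç         ʝ       
glottal           —         ɦ       
Every place of articulation has a voiceless member except glottal, where /h/ would be expected.

glottal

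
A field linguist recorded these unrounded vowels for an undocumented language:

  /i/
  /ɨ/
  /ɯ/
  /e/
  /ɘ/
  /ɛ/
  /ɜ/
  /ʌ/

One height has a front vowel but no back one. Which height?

high: front /i/, central /ɨ/, back /ɯ/.
high-mid: front /e/, central /ɘ/, back —.
low-mid: front /ɛ/, central /ɜ/, back /ʌ/.
Every height has a back member except high-mid, where /ɤ/ would be expected.

high-mid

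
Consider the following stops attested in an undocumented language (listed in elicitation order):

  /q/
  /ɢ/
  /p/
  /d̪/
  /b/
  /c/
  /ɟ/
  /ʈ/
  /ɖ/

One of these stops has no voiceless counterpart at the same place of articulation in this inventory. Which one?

/d̪/

Bilabial: /p/ ~ /b/
Retroflex: /ʈ/ ~ /ɖ/
Palatal: /c/ ~ /ɟ/
Uvular: /q/ ~ /ɢ/
Dental: only /d̪/ (voiced); no voiceless partner.
So /d̪/ is the unpaired segment.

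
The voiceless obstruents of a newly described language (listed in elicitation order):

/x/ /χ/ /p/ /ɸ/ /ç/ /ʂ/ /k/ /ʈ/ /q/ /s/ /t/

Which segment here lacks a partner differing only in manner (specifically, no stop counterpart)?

/ç/

Bilabial: /p/ ~ /ɸ/
Alveolar: /t/ ~ /s/
Retroflex: /ʈ/ ~ /ʂ/
Velar: /k/ ~ /x/
Uvular: /q/ ~ /χ/
Palatal: only /ç/ (fricative); no stop partner.
So /ç/ is the unpaired segment.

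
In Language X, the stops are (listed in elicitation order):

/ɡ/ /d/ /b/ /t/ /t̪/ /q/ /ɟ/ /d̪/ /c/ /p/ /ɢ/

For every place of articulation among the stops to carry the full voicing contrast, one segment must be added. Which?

place of articulation  voiceless  voiced  
bilabial          p         b       
dental            t̪        d̪      
alveolar          t         d       
palatal           c         ɟ       
velar             —         ɡ       
uvular            q         ɢ       
The velar row has no voiceless member, so the gap is the voiceless velar stop /k/.

/k/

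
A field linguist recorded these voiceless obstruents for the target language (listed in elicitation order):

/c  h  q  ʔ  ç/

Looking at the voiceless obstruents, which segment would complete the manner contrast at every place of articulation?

palatal: stop /c/, fricative /ç/.
uvular: stop /q/, fricative —.
glottal: stop /ʔ/, fricative /h/.
The uvular row has no fricative member, so the gap is the uvular fricative /χ/.

/χ/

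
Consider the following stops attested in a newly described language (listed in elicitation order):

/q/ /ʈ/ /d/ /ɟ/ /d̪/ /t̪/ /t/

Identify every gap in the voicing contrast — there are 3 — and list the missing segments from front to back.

/ɖ/, /c/, /ɢ/

place of articulation  voiceless  voiced  
dental            t̪        d̪      
alveolar          t         d       
retroflex         ʈ         —       
palatal           —         ɟ       
uvular            q         —       
Gaps, from front to back: retroflex lacks voiced (/ɖ/); palatal lacks voiceless (/c/); uvular lacks voiced (/ɢ/).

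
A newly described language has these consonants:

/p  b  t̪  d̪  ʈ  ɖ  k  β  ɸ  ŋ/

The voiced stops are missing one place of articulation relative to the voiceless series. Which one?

velar

place of articulation  voiceless  voiced  
bilabial          p         b       
dental            t̪        d̪      
retroflex         ʈ         ɖ       
velar             k         —       
Every place of articulation has a voiced member except velar, where /ɡ/ would be expected.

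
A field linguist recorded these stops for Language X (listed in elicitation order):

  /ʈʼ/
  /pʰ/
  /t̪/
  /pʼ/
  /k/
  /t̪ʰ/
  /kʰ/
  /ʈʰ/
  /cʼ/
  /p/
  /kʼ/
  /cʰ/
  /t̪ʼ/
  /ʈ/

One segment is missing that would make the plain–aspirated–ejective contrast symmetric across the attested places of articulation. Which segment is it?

place of articulation  plain     aspirated  ejective
bilabial          p         pʰ        pʼ      
dental            t̪        t̪ʰ       t̪ʼ     
retroflex         ʈ         ʈʰ        ʈʼ      
palatal           —         cʰ        cʼ      
velar             k         kʰ        kʼ      
The palatal row has no plain member, so the gap is the plain palatal stop /c/.

/c/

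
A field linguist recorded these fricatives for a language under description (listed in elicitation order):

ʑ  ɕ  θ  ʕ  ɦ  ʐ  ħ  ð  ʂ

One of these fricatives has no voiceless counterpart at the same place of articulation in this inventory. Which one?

/ɦ/

Dental: /θ/ ~ /ð/
Retroflex: /ʂ/ ~ /ʐ/
Alveolo-palatal: /ɕ/ ~ /ʑ/
Pharyngeal: /ħ/ ~ /ʕ/
Glottal: only /ɦ/ (voiced); no voiceless partner.
So /ɦ/ is the unpaired segment.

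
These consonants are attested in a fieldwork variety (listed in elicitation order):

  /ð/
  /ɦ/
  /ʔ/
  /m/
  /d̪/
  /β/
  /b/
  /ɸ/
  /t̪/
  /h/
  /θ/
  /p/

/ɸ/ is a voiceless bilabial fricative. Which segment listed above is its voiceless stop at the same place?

/p/

The voiceless stop at the same place is a voiceless bilabial stop — in this inventory, /p/.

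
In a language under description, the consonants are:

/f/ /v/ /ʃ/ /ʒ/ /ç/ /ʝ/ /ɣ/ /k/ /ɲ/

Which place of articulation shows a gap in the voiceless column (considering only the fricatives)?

Voiceless: /f/ (labiodental), /ʃ/ (postalveolar), /ç/ (palatal).
Voiced: /v/ (labiodental), /ʒ/ (postalveolar), /ʝ/ (palatal), /ɣ/ (velar).
Every place of articulation has a voiceless member except velar, where /x/ would be expected.

velar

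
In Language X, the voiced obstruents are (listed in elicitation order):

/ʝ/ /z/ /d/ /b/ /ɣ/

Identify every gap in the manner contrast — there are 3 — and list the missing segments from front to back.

bilabial: stop /b/, fricative —.
alveolar: stop /d/, fricative /z/.
palatal: stop —, fricative /ʝ/.
velar: stop —, fricative /ɣ/.
Gaps, from front to back: bilabial lacks fricative (/β/); palatal lacks stop (/ɟ/); velar lacks stop (/ɡ/).

/β/, /ɟ/, /ɡ/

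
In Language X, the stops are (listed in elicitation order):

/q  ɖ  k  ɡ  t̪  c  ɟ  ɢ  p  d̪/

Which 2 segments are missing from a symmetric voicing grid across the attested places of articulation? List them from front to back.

/b/, /ʈ/

place of articulation  voiceless  voiced  
bilabial          p         —       
dental            t̪        d̪      
retroflex         —         ɖ       
palatal           c         ɟ       
velar             k         ɡ       
uvular            q         ɢ       
Gaps, from front to back: bilabial lacks voiced (/b/); retroflex lacks voiceless (/ʈ/).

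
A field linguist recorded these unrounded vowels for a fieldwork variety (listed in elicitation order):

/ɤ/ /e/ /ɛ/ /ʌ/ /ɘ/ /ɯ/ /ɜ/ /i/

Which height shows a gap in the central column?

high

high: front /i/, central —, back /ɯ/.
high-mid: front /e/, central /ɘ/, back /ɤ/.
low-mid: front /ɛ/, central /ɜ/, back /ʌ/.
Every height has a central member except high, where /ɨ/ would be expected.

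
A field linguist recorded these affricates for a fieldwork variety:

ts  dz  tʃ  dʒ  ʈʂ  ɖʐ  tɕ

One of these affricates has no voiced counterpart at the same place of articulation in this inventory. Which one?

Alveolar: /ts/ ~ /dz/
Postalveolar: /tʃ/ ~ /dʒ/
Retroflex: /ʈʂ/ ~ /ɖʐ/
Alveolo-palatal: only /tɕ/ (voiceless); no voiced partner.
So /tɕ/ is the unpaired segment.

/tɕ/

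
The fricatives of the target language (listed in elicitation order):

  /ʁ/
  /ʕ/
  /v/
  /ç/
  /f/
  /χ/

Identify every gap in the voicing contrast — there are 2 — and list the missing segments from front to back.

Voiceless: /f/ (labiodental), /ç/ (palatal), /χ/ (uvular).
Voiced: /v/ (labiodental), /ʁ/ (uvular), /ʕ/ (pharyngeal).
Gaps, from front to back: palatal lacks voiced (/ʝ/); pharyngeal lacks voiceless (/ħ/).

/ʝ/, /ħ/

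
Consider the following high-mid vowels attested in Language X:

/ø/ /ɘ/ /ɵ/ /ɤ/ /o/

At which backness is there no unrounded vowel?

front

Unrounded: /ɘ/ (central), /ɤ/ (back).
Rounded: /ø/ (front), /ɵ/ (central), /o/ (back).
Every backness has an unrounded member except front, where /e/ would be expected.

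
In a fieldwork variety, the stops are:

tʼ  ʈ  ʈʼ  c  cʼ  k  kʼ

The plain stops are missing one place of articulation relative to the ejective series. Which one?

place of articulation  plain     ejective
alveolar          —         tʼ      
retroflex         ʈ         ʈʼ      
palatal           c         cʼ      
velar             k         kʼ      
Every place of articulation has a plain member except alveolar, where /t/ would be expected.

alveolar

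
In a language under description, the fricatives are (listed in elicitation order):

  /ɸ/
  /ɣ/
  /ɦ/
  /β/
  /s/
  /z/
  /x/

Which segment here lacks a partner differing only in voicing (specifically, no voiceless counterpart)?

/ɦ/

Bilabial: /ɸ/ ~ /β/
Alveolar: /s/ ~ /z/
Velar: /x/ ~ /ɣ/
Glottal: only /ɦ/ (voiced); no voiceless partner.
So /ɦ/ is the unpaired segment.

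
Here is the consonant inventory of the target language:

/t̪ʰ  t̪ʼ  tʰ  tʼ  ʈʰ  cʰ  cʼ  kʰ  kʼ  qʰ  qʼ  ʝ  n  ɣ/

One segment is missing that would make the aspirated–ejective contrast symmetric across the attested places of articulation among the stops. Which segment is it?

place of articulation  aspirated  ejective
dental            t̪ʰ       t̪ʼ     
alveolar          tʰ        tʼ      
retroflex         ʈʰ        —       
palatal           cʰ        cʼ      
velar             kʰ        kʼ      
uvular            qʰ        qʼ      
The retroflex row has no ejective member, so the gap is the ejective retroflex stop /ʈʼ/.

/ʈʼ/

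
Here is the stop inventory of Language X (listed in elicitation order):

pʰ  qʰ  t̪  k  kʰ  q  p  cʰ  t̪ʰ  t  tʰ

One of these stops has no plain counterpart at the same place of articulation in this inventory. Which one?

/cʰ/

Bilabial: /p/ ~ /pʰ/
Dental: /t̪/ ~ /t̪ʰ/
Alveolar: /t/ ~ /tʰ/
Velar: /k/ ~ /kʰ/
Uvular: /q/ ~ /qʰ/
Palatal: only /cʰ/ (aspirated); no plain partner.
So /cʰ/ is the unpaired segment.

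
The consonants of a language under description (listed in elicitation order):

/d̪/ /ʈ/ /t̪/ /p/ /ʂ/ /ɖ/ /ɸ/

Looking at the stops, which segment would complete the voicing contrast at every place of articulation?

place of articulation  voiceless  voiced  
bilabial          p         —       
dental            t̪        d̪      
retroflex         ʈ         ɖ       
The bilabial row has no voiced member, so the gap is the voiced bilabial stop /b/.

/b/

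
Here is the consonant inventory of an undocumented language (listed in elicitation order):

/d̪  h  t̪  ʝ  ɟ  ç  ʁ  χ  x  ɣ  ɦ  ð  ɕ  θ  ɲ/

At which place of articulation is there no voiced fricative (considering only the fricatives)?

alveolo-palatal

Voiceless: /θ/ (dental), /ɕ/ (alveolo-palatal), /ç/ (palatal), /x/ (velar), /χ/ (uvular), /h/ (glottal).
Voiced: /ð/ (dental), /ʝ/ (palatal), /ɣ/ (velar), /ʁ/ (uvular), /ɦ/ (glottal).
Every place of articulation has a voiced member except alveolo-palatal, where /ʑ/ would be expected.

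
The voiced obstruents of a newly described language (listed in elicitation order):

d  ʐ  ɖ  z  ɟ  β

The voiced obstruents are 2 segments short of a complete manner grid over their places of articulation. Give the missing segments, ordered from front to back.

bilabial: stop —, fricative /β/.
alveolar: stop /d/, fricative /z/.
retroflex: stop /ɖ/, fricative /ʐ/.
palatal: stop /ɟ/, fricative —.
Gaps, from front to back: bilabial lacks stop (/b/); palatal lacks fricative (/ʝ/).

/b/, /ʝ/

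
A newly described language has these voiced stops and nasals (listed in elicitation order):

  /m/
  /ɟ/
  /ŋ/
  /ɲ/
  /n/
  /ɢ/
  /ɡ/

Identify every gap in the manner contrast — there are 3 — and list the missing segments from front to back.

/b/, /d/, /ɴ/

place of articulation  oral stop  nasal   
bilabial          —         m       
alveolar          —         n       
palatal           ɟ         ɲ       
velar             ɡ         ŋ       
uvular            ɢ         —       
Gaps, from front to back: bilabial lacks oral stop (/b/); alveolar lacks oral stop (/d/); uvular lacks nasal (/ɴ/).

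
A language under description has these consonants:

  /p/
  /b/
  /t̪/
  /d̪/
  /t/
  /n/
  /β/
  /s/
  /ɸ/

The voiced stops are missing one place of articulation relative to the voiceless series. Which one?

alveolar

place of articulation  voiceless  voiced  
bilabial          p         b       
dental            t̪        d̪      
alveolar          t         —       
Every place of articulation has a voiced member except alveolar, where /d/ would be expected.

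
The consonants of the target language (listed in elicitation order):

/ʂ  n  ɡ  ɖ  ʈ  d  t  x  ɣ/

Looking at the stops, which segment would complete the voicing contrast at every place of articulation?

/k/

Voiceless: /t/ (alveolar), /ʈ/ (retroflex).
Voiced: /d/ (alveolar), /ɖ/ (retroflex), /ɡ/ (velar).
The velar row has no voiceless member, so the gap is the voiceless velar stop /k/.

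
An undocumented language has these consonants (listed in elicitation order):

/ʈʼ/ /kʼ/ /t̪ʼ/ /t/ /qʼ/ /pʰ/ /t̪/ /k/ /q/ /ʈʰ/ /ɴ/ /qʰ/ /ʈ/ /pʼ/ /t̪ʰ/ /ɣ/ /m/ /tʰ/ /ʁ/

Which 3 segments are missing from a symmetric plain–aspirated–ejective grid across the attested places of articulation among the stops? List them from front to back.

/p/, /tʼ/, /kʰ/

Plain: /t̪/ (dental), /t/ (alveolar), /ʈ/ (retroflex), /k/ (velar), /q/ (uvular).
Aspirated: /pʰ/ (bilabial), /t̪ʰ/ (dental), /tʰ/ (alveolar), /ʈʰ/ (retroflex), /qʰ/ (uvular).
Ejective: /pʼ/ (bilabial), /t̪ʼ/ (dental), /ʈʼ/ (retroflex), /kʼ/ (velar), /qʼ/ (uvular).
Gaps, from front to back: bilabial lacks plain (/p/); alveolar lacks ejective (/tʼ/); velar lacks aspirated (/kʰ/).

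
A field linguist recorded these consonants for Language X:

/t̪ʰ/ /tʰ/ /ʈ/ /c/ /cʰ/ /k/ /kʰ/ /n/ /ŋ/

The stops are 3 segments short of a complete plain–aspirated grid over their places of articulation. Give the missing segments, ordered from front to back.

/t̪/, /t/, /ʈʰ/

place of articulation  plain     aspirated
dental            —         t̪ʰ     
alveolar          —         tʰ      
retroflex         ʈ         —       
palatal           c         cʰ      
velar             k         kʰ      
Gaps, from front to back: dental lacks plain (/t̪/); alveolar lacks plain (/t/); retroflex lacks aspirated (/ʈʰ/).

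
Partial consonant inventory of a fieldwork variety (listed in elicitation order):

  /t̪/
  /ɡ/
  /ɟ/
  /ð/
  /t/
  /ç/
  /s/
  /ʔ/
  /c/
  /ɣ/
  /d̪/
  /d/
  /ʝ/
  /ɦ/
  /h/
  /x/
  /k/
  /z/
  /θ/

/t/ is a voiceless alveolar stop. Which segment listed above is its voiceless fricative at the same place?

The voiceless fricative at the same place is a voiceless alveolar fricative — in this inventory, /s/.

/s/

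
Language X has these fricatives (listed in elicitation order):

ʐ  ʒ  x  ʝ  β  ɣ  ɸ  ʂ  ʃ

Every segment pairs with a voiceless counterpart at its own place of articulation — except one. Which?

Bilabial: /ɸ/ ~ /β/
Postalveolar: /ʃ/ ~ /ʒ/
Retroflex: /ʂ/ ~ /ʐ/
Velar: /x/ ~ /ɣ/
Palatal: only /ʝ/ (voiced); no voiceless partner.
So /ʝ/ is the unpaired segment.

/ʝ/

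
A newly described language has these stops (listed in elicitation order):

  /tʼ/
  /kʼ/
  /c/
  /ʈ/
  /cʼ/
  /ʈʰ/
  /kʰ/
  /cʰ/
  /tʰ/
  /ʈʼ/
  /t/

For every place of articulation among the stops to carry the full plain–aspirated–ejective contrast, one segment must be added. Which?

/k/

place of articulation  plain     aspirated  ejective
alveolar          t         tʰ        tʼ      
retroflex         ʈ         ʈʰ        ʈʼ      
palatal           c         cʰ        cʼ      
velar             —         kʰ        kʼ      
The velar row has no plain member, so the gap is the plain velar stop /k/.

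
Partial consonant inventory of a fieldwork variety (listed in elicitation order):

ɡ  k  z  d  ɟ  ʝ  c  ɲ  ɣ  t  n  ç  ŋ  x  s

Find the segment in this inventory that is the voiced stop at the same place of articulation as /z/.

/d/

/z/ is a voiced alveolar fricative.
The voiced stop at the same place is a voiced alveolar stop — in this inventory, /d/.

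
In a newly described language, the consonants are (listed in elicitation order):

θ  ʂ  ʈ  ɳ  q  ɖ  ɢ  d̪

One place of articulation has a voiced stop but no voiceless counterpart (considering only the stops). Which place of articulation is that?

dental: voiceless —, voiced /d̪/.
retroflex: voiceless /ʈ/, voiced /ɖ/.
uvular: voiceless /q/, voiced /ɢ/.
Every place of articulation has a voiceless member except dental, where /t̪/ would be expected.

dental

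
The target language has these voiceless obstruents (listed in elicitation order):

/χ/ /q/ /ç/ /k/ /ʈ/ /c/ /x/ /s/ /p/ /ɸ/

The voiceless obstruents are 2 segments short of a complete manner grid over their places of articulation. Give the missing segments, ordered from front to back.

/t/, /ʂ/

place of articulation  stop      fricative
bilabial          p         ɸ       
alveolar          —         s       
retroflex         ʈ         —       
palatal           c         ç       
velar             k         x       
uvular            q         χ       
Gaps, from front to back: alveolar lacks stop (/t/); retroflex lacks fricative (/ʂ/).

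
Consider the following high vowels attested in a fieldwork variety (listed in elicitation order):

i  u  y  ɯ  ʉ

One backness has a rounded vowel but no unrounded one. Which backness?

central

Unrounded: /i/ (front), /ɯ/ (back).
Rounded: /y/ (front), /ʉ/ (central), /u/ (back).
Every backness has an unrounded member except central, where /ɨ/ would be expected.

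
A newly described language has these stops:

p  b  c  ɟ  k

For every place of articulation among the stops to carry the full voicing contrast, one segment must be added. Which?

/ɡ/

place of articulation  voiceless  voiced  
bilabial          p         b       
palatal           c         ɟ       
velar             k         —       
The velar row has no voiced member, so the gap is the voiced velar stop /ɡ/.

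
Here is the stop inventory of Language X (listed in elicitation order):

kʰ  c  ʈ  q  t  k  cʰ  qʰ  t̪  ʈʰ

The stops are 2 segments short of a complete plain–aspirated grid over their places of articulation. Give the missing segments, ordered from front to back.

dental: plain /t̪/, aspirated —.
alveolar: plain /t/, aspirated —.
retroflex: plain /ʈ/, aspirated /ʈʰ/.
palatal: plain /c/, aspirated /cʰ/.
velar: plain /k/, aspirated /kʰ/.
uvular: plain /q/, aspirated /qʰ/.
Gaps, from front to back: dental lacks aspirated (/t̪ʰ/); alveolar lacks aspirated (/tʰ/).

/t̪ʰ/, /tʰ/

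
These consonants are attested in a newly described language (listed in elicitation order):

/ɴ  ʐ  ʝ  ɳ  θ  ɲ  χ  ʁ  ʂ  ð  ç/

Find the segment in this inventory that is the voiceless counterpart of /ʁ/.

/χ/

/ʁ/ is a voiced uvular fricative.
The voiceless counterpart is a voiceless uvular fricative — in this inventory, /χ/.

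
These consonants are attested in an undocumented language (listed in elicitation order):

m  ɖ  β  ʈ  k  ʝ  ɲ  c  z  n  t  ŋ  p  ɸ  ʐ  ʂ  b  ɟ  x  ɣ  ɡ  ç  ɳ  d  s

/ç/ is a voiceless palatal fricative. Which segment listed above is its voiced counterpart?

The voiced counterpart is a voiced palatal fricative — in this inventory, /ʝ/.

/ʝ/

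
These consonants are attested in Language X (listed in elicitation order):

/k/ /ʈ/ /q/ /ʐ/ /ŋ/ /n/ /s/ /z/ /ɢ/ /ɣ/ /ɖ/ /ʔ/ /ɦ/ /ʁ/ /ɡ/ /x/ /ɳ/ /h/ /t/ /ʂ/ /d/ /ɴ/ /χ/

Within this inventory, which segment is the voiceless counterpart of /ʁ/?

/ʁ/ is a voiced uvular fricative.
The voiceless counterpart is a voiceless uvular fricative — in this inventory, /χ/.

/χ/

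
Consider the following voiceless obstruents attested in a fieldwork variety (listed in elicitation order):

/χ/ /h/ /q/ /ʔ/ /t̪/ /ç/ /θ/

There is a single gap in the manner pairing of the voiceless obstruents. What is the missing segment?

/c/

Stop: /t̪/ (dental), /q/ (uvular), /ʔ/ (glottal).
Fricative: /θ/ (dental), /ç/ (palatal), /χ/ (uvular), /h/ (glottal).
The palatal row has no stop member, so the gap is the palatal stop /c/.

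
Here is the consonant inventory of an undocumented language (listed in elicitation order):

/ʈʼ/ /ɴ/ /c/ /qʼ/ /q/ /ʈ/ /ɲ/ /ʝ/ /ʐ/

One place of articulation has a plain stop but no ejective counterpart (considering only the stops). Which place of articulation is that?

palatal

place of articulation  plain     ejective
retroflex         ʈ         ʈʼ      
palatal           c         —       
uvular            q         qʼ      
Every place of articulation has an ejective member except palatal, where /cʼ/ would be expected.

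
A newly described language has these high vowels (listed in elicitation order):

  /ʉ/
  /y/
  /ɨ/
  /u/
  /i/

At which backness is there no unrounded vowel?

Unrounded: /i/ (front), /ɨ/ (central).
Rounded: /y/ (front), /ʉ/ (central), /u/ (back).
Every backness has an unrounded member except back, where /ɯ/ would be expected.

back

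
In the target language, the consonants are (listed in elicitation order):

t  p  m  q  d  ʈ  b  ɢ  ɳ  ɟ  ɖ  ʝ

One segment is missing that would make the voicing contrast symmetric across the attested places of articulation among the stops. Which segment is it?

/c/

bilabial: voiceless /p/, voiced /b/.
alveolar: voiceless /t/, voiced /d/.
retroflex: voiceless /ʈ/, voiced /ɖ/.
palatal: voiceless —, voiced /ɟ/.
uvular: voiceless /q/, voiced /ɢ/.
The palatal row has no voiceless member, so the gap is the voiceless palatal stop /c/.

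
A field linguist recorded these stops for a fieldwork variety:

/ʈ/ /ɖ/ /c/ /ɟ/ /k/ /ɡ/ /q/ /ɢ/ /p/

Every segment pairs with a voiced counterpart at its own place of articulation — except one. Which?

Retroflex: /ʈ/ ~ /ɖ/
Palatal: /c/ ~ /ɟ/
Velar: /k/ ~ /ɡ/
Uvular: /q/ ~ /ɢ/
Bilabial: only /p/ (voiceless); no voiced partner.
So /p/ is the unpaired segment.

/p/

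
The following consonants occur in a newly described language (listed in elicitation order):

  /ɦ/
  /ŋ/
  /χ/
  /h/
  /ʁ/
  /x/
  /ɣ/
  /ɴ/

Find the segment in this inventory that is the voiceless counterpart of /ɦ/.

/h/

/ɦ/ is a voiced glottal fricative.
The voiceless counterpart is a voiceless glottal fricative — in this inventory, /h/.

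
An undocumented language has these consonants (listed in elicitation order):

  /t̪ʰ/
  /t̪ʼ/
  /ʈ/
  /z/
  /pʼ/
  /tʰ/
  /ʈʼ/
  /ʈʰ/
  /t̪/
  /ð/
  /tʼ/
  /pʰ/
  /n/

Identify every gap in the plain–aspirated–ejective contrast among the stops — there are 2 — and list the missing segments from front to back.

/p/, /t/

Plain: /t̪/ (dental), /ʈ/ (retroflex).
Aspirated: /pʰ/ (bilabial), /t̪ʰ/ (dental), /tʰ/ (alveolar), /ʈʰ/ (retroflex).
Ejective: /pʼ/ (bilabial), /t̪ʼ/ (dental), /tʼ/ (alveolar), /ʈʼ/ (retroflex).
Gaps, from front to back: bilabial lacks plain (/p/); alveolar lacks plain (/t/).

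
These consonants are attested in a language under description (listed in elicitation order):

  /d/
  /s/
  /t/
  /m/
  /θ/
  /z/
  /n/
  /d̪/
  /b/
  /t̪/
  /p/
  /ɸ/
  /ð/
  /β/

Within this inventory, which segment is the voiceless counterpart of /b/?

/p/

/b/ is a voiced bilabial stop.
The voiceless counterpart is a voiceless bilabial stop — in this inventory, /p/.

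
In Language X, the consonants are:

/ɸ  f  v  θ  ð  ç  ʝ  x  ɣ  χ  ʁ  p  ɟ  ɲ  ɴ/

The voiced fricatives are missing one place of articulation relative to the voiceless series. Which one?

place of articulation  voiceless  voiced  
bilabial          ɸ         —       
labiodental       f         v       
dental            θ         ð       
palatal           ç         ʝ       
velar             x         ɣ       
uvular            χ         ʁ       
Every place of articulation has a voiced member except bilabial, where /β/ would be expected.

bilabial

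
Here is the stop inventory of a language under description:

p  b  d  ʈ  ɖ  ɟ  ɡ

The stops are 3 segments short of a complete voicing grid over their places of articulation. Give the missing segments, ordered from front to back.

/t/, /c/, /k/

bilabial: voiceless /p/, voiced /b/.
alveolar: voiceless —, voiced /d/.
retroflex: voiceless /ʈ/, voiced /ɖ/.
palatal: voiceless —, voiced /ɟ/.
velar: voiceless —, voiced /ɡ/.
Gaps, from front to back: alveolar lacks voiceless (/t/); palatal lacks voiceless (/c/); velar lacks voiceless (/k/).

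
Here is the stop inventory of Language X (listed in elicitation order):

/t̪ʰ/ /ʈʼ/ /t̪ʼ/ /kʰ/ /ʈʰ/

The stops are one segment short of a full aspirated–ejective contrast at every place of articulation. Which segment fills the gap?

/kʼ/

place of articulation  aspirated  ejective
dental            t̪ʰ       t̪ʼ     
retroflex         ʈʰ        ʈʼ      
velar             kʰ        —       
The velar row has no ejective member, so the gap is the ejective velar stop /kʼ/.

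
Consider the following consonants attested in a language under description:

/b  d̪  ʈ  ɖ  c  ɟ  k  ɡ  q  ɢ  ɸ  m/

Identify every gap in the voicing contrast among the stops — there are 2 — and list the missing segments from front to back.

/p/, /t̪/

bilabial: voiceless —, voiced /b/.
dental: voiceless —, voiced /d̪/.
retroflex: voiceless /ʈ/, voiced /ɖ/.
palatal: voiceless /c/, voiced /ɟ/.
velar: voiceless /k/, voiced /ɡ/.
uvular: voiceless /q/, voiced /ɢ/.
Gaps, from front to back: bilabial lacks voiceless (/p/); dental lacks voiceless (/t̪/).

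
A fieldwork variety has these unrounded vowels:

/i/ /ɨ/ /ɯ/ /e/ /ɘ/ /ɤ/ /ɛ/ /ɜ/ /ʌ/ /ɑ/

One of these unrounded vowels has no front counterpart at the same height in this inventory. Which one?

High: /i/ ~ /ɨ/ ~ /ɯ/
High-mid: /e/ ~ /ɘ/ ~ /ɤ/
Low-mid: /ɛ/ ~ /ɜ/ ~ /ʌ/
Low: only /ɑ/ (back); no front partner.
So /ɑ/ is the unpaired segment.

/ɑ/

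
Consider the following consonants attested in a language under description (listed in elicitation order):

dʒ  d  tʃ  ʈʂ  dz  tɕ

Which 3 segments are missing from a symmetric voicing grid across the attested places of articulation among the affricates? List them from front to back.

/ts/, /ɖʐ/, /dʑ/

place of articulation  voiceless  voiced  
alveolar          —         dz      
postalveolar      tʃ        dʒ      
retroflex         ʈʂ        —       
alveolo-palatal   tɕ        —       
Gaps, from front to back: alveolar lacks voiceless (/ts/); retroflex lacks voiced (/ɖʐ/); alveolo-palatal lacks voiced (/dʑ/).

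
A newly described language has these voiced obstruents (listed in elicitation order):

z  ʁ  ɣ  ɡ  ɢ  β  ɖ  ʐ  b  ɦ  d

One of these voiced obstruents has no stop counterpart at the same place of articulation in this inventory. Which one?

/ɦ/

Bilabial: /b/ ~ /β/
Alveolar: /d/ ~ /z/
Retroflex: /ɖ/ ~ /ʐ/
Velar: /ɡ/ ~ /ɣ/
Uvular: /ɢ/ ~ /ʁ/
Glottal: only /ɦ/ (fricative); no stop partner.
So /ɦ/ is the unpaired segment.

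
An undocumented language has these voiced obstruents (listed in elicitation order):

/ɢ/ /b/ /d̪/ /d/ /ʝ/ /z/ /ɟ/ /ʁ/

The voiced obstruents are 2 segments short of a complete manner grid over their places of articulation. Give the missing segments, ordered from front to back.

/β/, /ð/

Stop: /b/ (bilabial), /d̪/ (dental), /d/ (alveolar), /ɟ/ (palatal), /ɢ/ (uvular).
Fricative: /z/ (alveolar), /ʝ/ (palatal), /ʁ/ (uvular).
Gaps, from front to back: bilabial lacks fricative (/β/); dental lacks fricative (/ð/).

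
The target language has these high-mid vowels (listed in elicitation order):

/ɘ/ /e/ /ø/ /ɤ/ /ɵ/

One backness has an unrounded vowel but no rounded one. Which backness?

back

backness          unrounded  rounded 
front             e         ø       
central           ɘ         ɵ       
back              ɤ         —       
Every backness has a rounded member except back, where /o/ would be expected.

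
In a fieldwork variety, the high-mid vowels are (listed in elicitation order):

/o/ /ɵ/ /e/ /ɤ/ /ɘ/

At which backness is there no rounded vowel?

backness          unrounded  rounded 
front             e         —       
central           ɘ         ɵ       
back              ɤ         o       
Every backness has a rounded member except front, where /ø/ would be expected.

front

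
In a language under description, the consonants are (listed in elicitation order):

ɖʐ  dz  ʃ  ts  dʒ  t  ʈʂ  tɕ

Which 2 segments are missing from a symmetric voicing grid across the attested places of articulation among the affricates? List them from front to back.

Voiceless: /ts/ (alveolar), /ʈʂ/ (retroflex), /tɕ/ (alveolo-palatal).
Voiced: /dz/ (alveolar), /dʒ/ (postalveolar), /ɖʐ/ (retroflex).
Gaps, from front to back: postalveolar lacks voiceless (/tʃ/); alveolo-palatal lacks voiced (/dʑ/).

/tʃ/, /dʑ/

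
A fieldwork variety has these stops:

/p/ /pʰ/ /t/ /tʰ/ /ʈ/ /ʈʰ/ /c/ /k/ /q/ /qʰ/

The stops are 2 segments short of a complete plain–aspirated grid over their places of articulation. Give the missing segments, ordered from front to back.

/cʰ/, /kʰ/

bilabial: plain /p/, aspirated /pʰ/.
alveolar: plain /t/, aspirated /tʰ/.
retroflex: plain /ʈ/, aspirated /ʈʰ/.
palatal: plain /c/, aspirated —.
velar: plain /k/, aspirated —.
uvular: plain /q/, aspirated /qʰ/.
Gaps, from front to back: palatal lacks aspirated (/cʰ/); velar lacks aspirated (/kʰ/).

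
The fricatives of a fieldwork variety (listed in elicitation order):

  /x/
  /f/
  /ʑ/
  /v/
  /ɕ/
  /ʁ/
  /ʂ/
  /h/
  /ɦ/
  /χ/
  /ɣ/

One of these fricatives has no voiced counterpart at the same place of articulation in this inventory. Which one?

/ʂ/

Labiodental: /f/ ~ /v/
Alveolo-palatal: /ɕ/ ~ /ʑ/
Velar: /x/ ~ /ɣ/
Uvular: /χ/ ~ /ʁ/
Glottal: /h/ ~ /ɦ/
Retroflex: only /ʂ/ (voiceless); no voiced partner.
So /ʂ/ is the unpaired segment.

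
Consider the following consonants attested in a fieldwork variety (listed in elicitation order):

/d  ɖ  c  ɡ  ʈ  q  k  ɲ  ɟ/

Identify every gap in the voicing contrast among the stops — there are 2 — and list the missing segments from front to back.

Voiceless: /ʈ/ (retroflex), /c/ (palatal), /k/ (velar), /q/ (uvular).
Voiced: /d/ (alveolar), /ɖ/ (retroflex), /ɟ/ (palatal), /ɡ/ (velar).
Gaps, from front to back: alveolar lacks voiceless (/t/); uvular lacks voiced (/ɢ/).

/t/, /ɢ/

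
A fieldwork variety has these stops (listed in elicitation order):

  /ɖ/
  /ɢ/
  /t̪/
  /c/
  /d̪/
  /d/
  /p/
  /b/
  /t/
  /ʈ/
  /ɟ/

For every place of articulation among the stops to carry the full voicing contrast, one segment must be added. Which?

Voiceless: /p/ (bilabial), /t̪/ (dental), /t/ (alveolar), /ʈ/ (retroflex), /c/ (palatal).
Voiced: /b/ (bilabial), /d̪/ (dental), /d/ (alveolar), /ɖ/ (retroflex), /ɟ/ (palatal), /ɢ/ (uvular).
The uvular row has no voiceless member, so the gap is the voiceless uvular stop /q/.

/q/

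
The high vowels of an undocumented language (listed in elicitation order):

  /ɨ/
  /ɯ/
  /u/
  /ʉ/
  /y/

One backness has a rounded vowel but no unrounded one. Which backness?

front

Unrounded: /ɨ/ (central), /ɯ/ (back).
Rounded: /y/ (front), /ʉ/ (central), /u/ (back).
Every backness has an unrounded member except front, where /i/ would be expected.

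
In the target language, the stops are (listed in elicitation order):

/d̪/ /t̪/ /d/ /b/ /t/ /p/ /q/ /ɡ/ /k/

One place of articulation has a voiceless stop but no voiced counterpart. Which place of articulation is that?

Voiceless: /p/ (bilabial), /t̪/ (dental), /t/ (alveolar), /k/ (velar), /q/ (uvular).
Voiced: /b/ (bilabial), /d̪/ (dental), /d/ (alveolar), /ɡ/ (velar).
Every place of articulation has a voiced member except uvular, where /ɢ/ would be expected.

uvular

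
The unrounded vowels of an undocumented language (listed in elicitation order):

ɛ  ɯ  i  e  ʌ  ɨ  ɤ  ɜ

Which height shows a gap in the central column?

height            front     central   back    
high              i         ɨ         ɯ       
high-mid          e         —         ɤ       
low-mid           ɛ         ɜ         ʌ       
Every height has a central member except high-mid, where /ɘ/ would be expected.

high-mid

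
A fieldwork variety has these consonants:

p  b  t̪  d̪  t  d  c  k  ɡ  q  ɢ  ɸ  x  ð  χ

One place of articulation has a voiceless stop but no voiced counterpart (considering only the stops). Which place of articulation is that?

palatal

bilabial: voiceless /p/, voiced /b/.
dental: voiceless /t̪/, voiced /d̪/.
alveolar: voiceless /t/, voiced /d/.
palatal: voiceless /c/, voiced —.
velar: voiceless /k/, voiced /ɡ/.
uvular: voiceless /q/, voiced /ɢ/.
Every place of articulation has a voiced member except palatal, where /ɟ/ would be expected.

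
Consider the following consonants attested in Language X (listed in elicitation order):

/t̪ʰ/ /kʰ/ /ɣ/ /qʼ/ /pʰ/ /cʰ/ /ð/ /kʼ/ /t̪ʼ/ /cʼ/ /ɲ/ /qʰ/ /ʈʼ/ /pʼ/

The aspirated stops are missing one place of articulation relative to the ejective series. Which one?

retroflex

bilabial: aspirated /pʰ/, ejective /pʼ/.
dental: aspirated /t̪ʰ/, ejective /t̪ʼ/.
retroflex: aspirated —, ejective /ʈʼ/.
palatal: aspirated /cʰ/, ejective /cʼ/.
velar: aspirated /kʰ/, ejective /kʼ/.
uvular: aspirated /qʰ/, ejective /qʼ/.
Every place of articulation has an aspirated member except retroflex, where /ʈʰ/ would be expected.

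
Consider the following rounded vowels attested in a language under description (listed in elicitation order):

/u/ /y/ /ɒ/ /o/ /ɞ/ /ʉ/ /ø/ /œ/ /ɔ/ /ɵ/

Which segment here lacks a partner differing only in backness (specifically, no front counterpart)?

High: /y/ ~ /ʉ/ ~ /u/
High-mid: /ø/ ~ /ɵ/ ~ /o/
Low-mid: /œ/ ~ /ɞ/ ~ /ɔ/
Low: only /ɒ/ (back); no front partner.
So /ɒ/ is the unpaired segment.

/ɒ/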